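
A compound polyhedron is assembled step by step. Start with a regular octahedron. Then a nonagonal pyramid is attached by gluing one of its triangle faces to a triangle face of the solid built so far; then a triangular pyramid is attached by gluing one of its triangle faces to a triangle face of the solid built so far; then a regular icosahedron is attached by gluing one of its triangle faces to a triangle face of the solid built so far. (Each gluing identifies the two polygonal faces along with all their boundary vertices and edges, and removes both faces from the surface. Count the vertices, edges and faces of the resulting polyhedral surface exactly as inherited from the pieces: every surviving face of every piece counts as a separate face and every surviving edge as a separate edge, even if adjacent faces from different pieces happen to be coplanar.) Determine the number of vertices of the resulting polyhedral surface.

A regular octahedron: V=6, E=12, F=8.
Attach a nonagonal pyramid (V=10, E=18, F=10) along a 3-gon: merge 3 vertices and 3 edges, delete both glued faces → V=13, E=27, F=16.
Attach a triangular pyramid (V=4, E=6, F=4) along a 3-gon: merge 3 vertices and 3 edges, delete both glued faces → V=14, E=30, F=18.
Attach a regular icosahedron (V=12, E=30, F=20) along a 3-gon: merge 3 vertices and 3 edges, delete both glued faces → V=23, E=57, F=36.
Check: V − E + F = 23 − 57 + 36 = 2.

23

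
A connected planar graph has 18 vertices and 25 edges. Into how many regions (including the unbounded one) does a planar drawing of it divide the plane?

Euler's formula for a connected plane graph: V − E + F = 2, so F = 2 − 18 + 25 = 9.

9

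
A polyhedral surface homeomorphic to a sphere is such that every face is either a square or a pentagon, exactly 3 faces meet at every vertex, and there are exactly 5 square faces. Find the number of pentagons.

2

Let x be the number of pentagons; then F = 5 + x.
Edge–face incidences: 2E = 4·5 + 5·x = 20 + 5x.
Every vertex has degree 3, so 3V = 2E.
Euler: V − E + F = 2 ⇒ (2E)/3 − E + (5 + x) = 2.
Multiply by 6: 2·(2E) − 3·(2E) + 6·(5 + x) = 12, i.e. 30 + 6x − (20 + 5x) = 12.
Collecting terms: x + 10 = 12, so x = 2.
Then 2E = 20 + 5·2 = 30, so E = 15, V = 2E/3 = 10, F = 5 + 2 = 7.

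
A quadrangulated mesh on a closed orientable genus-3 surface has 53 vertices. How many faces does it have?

57

χ = 2 − 2·3 = -4, and every face is a square so 4F = 2E.
V − E + F = -4 with E = 4F/2 gives 53 − (4/2 − 1)·F = -4, so F = 57 and E = 114.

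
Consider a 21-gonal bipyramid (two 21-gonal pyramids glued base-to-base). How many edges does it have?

A bipyramid over an n-gon has 2n triangular faces and n + 2 vertices: V = 21 + 2 = 23, E = 3·21 = 63, F = 2·21 = 42.

63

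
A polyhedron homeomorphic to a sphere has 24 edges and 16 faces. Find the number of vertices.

10

Here V − E + F = 2.
V = 2 + E − F = 2 + 24 − 16 = 10.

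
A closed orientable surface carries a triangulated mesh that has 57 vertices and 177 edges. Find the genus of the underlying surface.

2

Every face is a triangle and each edge borders two faces, so 3F = 2·177, giving F = 118.
χ = V − E + F = 57 − 177 + 118 = -2.
For a closed orientable surface χ = 2 − 2g, so g = (2 − (-2))/2 = 2.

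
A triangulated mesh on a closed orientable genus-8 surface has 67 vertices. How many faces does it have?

162

χ = 2 − 2·8 = -14, and every face is a triangle so 3F = 2E.
V − E + F = -14 with E = 3F/2 gives 67 − (3/2 − 1)·F = -14, so F = 162 and E = 243.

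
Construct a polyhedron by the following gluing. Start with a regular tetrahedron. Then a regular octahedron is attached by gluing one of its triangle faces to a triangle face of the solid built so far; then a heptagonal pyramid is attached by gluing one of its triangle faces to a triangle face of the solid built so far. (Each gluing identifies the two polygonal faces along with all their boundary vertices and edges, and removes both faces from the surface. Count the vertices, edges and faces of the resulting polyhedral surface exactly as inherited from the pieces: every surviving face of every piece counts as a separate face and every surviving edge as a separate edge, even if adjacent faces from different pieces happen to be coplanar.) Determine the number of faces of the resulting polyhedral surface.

16

A regular tetrahedron: V=4, E=6, F=4.
Attach a regular octahedron (V=6, E=12, F=8) along a 3-gon: merge 3 vertices and 3 edges, delete both glued faces → V=7, E=15, F=10.
Attach a heptagonal pyramid (V=8, E=14, F=8) along a 3-gon: merge 3 vertices and 3 edges, delete both glued faces → V=12, E=26, F=16.
Check: V − E + F = 12 − 26 + 16 = 2.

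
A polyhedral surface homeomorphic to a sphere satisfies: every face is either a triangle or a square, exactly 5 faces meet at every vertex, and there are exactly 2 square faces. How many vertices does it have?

Let x be the number of triangles; then F = 2 + x.
Edge–face incidences: 2E = 4·2 + 3·x = 8 + 3x.
Every vertex has degree 5, so 5V = 2E.
Euler: V − E + F = 2 ⇒ (2E)/5 − E + (2 + x) = 2.
Multiply by 10: 2·(2E) − 5·(2E) + 10·(2 + x) = 20, i.e. 20 + 10x − 3·(8 + 3x) = 20.
Collecting terms: x − 4 = 20, so x = 24.
Then 2E = 8 + 3·24 = 80, so E = 40, V = 2E/5 = 16, F = 2 + 24 = 26.

16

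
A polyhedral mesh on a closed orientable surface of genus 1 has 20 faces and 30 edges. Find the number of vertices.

10

For a closed orientable surface of genus 1, χ = 2 − 2·1 = 0.
V = 0 + E − F = 0 + 30 − 20 = 10.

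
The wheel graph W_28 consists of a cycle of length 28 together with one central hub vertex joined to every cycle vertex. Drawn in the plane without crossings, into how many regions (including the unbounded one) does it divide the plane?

W_28 has V = 28 + 1 = 29 vertices and E = 2·28 = 56 edges.
By Euler's formula F = 2 − V + E = 2 − 29 + 56 = 29.

29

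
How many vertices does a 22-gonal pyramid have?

A pyramid on an n-gon base has one n-gon and n triangles: V = 22 + 1 = 23, E = 2·22 = 44, F = 22 + 1 = 23.

23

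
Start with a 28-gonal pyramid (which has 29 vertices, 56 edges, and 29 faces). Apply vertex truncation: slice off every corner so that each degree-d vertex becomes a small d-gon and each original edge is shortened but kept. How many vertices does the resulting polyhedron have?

Truncation replaces each original edge-end by a new vertex, so V′ = 2E = 112.
Each original edge survives, and each old vertex of degree d contributes d new edges; summing degrees gives Σd = 2E, so E′ = E + 2E = 3E = 168.
Each original face survives and each original vertex becomes one new face: F′ = F + V = 58.

112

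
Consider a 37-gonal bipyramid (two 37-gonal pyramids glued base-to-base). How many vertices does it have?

A bipyramid over an n-gon has 2n triangular faces and n + 2 vertices: V = 37 + 2 = 39, E = 3·37 = 111, F = 2·37 = 74.

39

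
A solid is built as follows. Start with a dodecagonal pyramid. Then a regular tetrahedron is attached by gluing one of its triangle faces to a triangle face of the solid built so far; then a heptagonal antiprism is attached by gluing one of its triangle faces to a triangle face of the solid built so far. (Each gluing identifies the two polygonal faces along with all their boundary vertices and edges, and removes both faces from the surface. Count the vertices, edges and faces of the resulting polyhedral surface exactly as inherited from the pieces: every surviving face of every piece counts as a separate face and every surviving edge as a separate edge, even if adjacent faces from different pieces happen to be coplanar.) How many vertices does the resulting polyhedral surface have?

A dodecagonal pyramid: V=13, E=24, F=13.
Attach a regular tetrahedron (V=4, E=6, F=4) along a 3-gon: merge 3 vertices and 3 edges, delete both glued faces → V=14, E=27, F=15.
Attach a heptagonal antiprism (V=14, E=28, F=16) along a 3-gon: merge 3 vertices and 3 edges, delete both glued faces → V=25, E=52, F=29.
Check: V − E + F = 25 − 52 + 29 = 2.

25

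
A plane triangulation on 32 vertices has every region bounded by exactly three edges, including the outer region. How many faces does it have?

In a plane triangulation 3F = 2E and V − E + F = 2, so F = 2V − 4 = 2·32 − 4 = 60.

60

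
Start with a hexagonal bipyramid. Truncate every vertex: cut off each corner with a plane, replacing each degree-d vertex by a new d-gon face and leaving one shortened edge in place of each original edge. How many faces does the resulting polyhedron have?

20

The base solid has V = 8, E = 18, F = 12.
Truncation replaces each original edge-end by a new vertex, so V′ = 2E = 36.
Each original edge survives, and each old vertex of degree d contributes d new edges; summing degrees gives Σd = 2E, so E′ = E + 2E = 3E = 54.
Each original face survives and each original vertex becomes one new face: F′ = F + V = 20.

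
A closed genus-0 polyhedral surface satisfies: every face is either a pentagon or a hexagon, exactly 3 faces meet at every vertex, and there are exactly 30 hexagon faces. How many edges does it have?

Let x be the number of pentagons; then F = 30 + x.
Edge–face incidences: 2E = 6·30 + 5·x = 180 + 5x.
Every vertex has degree 3, so 3V = 2E.
Euler: V − E + F = 2 ⇒ (2E)/3 − E + (30 + x) = 2.
Multiply by 6: 2·(2E) − 3·(2E) + 6·(30 + x) = 12, i.e. 180 + 6x − (180 + 5x) = 12.
Collecting terms: x = 12.
Then 2E = 180 + 5·12 = 240, so E = 120, V = 2E/3 = 80, F = 30 + 12 = 42.

120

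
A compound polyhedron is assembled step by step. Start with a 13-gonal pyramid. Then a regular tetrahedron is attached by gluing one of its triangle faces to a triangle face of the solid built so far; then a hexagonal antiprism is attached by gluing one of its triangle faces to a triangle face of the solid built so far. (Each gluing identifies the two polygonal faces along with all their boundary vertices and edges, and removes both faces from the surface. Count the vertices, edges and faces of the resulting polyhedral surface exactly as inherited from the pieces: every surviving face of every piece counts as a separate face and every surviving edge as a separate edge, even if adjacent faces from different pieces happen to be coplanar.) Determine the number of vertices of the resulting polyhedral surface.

24

A 13-gonal pyramid: V=14, E=26, F=14.
Attach a regular tetrahedron (V=4, E=6, F=4) along a 3-gon: merge 3 vertices and 3 edges, delete both glued faces → V=15, E=29, F=16.
Attach a hexagonal antiprism (V=12, E=24, F=14) along a 3-gon: merge 3 vertices and 3 edges, delete both glued faces → V=24, E=50, F=28.
Check: V − E + F = 24 − 50 + 28 = 2.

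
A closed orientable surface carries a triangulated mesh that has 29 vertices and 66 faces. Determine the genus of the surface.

Every face is a triangle, so 2E = 3·66 = 198, giving E = 99.
χ = V − E + F = 29 − 99 + 66 = -4.
For a closed orientable surface χ = 2 − 2g, so g = (2 − (-4))/2 = 3.

3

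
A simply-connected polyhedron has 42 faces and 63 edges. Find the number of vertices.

Here V − E + F = 2.
V = 2 + E − F = 2 + 63 − 42 = 23.

23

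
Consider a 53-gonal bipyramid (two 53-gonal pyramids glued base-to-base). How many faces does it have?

106

A bipyramid over an n-gon has 2n triangular faces and n + 2 vertices: V = 53 + 2 = 55, E = 3·53 = 159, F = 2·53 = 106.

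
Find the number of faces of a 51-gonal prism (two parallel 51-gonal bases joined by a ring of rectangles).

53

A prism on an n-gon has two n-gon bases and n rectangular sides: V = 2·51 = 102, E = 3·51 = 153, F = 51 + 2 = 53.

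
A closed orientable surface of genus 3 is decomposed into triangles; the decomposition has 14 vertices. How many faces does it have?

χ = 2 − 2·3 = -4, and every face is a triangle so 3F = 2E.
V − E + F = -4 with E = 3F/2 gives 14 − (3/2 − 1)·F = -4, so F = 36 and E = 54.

36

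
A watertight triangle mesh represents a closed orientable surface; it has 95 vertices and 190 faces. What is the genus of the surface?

Every face is a triangle, so 2E = 3·190 = 570, giving E = 285.
χ = V − E + F = 95 − 285 + 190 = 0.
For a closed orientable surface χ = 2 − 2g, so g = (2 − (0))/2 = 1.

1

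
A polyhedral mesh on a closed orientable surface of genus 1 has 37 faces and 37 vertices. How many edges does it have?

74

For a closed orientable surface of genus 1, χ = 2 − 2·1 = 0.
E = V + F − (0) = 37 + 37 − (0) = 74.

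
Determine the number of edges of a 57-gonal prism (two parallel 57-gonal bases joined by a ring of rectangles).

A prism on an n-gon has two n-gon bases and n rectangular sides: V = 2·57 = 114, E = 3·57 = 171, F = 57 + 2 = 59.

171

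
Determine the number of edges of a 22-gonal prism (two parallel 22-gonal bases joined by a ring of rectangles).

66

A prism on an n-gon has two n-gon bases and n rectangular sides: V = 2·22 = 44, E = 3·22 = 66, F = 22 + 2 = 24.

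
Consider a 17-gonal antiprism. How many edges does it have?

68

An antiprism on an n-gon has two n-gon caps and 2n triangles: V = 2·17 = 34, E = 4·17 = 68, F = 2·17 + 2 = 36.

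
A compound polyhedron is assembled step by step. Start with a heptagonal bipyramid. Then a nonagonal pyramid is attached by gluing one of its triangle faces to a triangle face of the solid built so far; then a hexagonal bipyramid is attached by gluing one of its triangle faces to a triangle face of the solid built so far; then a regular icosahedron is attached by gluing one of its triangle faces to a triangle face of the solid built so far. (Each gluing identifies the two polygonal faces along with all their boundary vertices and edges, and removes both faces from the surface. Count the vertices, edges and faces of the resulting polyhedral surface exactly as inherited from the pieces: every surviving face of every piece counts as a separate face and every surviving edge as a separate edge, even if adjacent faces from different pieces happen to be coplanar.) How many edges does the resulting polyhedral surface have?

A heptagonal bipyramid: V=9, E=21, F=14.
Attach a nonagonal pyramid (V=10, E=18, F=10) along a 3-gon: merge 3 vertices and 3 edges, delete both glued faces → V=16, E=36, F=22.
Attach a hexagonal bipyramid (V=8, E=18, F=12) along a 3-gon: merge 3 vertices and 3 edges, delete both glued faces → V=21, E=51, F=32.
Attach a regular icosahedron (V=12, E=30, F=20) along a 3-gon: merge 3 vertices and 3 edges, delete both glued faces → V=30, E=78, F=50.
Check: V − E + F = 30 − 78 + 50 = 2.

78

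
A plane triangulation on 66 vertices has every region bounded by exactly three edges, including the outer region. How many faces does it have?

128

In a plane triangulation 3F = 2E and V − E + F = 2, so F = 2V − 4 = 2·66 − 4 = 128.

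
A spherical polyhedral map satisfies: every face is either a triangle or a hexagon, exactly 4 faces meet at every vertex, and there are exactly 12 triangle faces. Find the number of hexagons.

Let x be the number of hexagons; then F = 12 + x.
Edge–face incidences: 2E = 3·12 + 6·x = 36 + 6x.
Every vertex has degree 4, so 4V = 2E.
Euler: V − E + F = 2 ⇒ (2E)/4 − E + (12 + x) = 2.
Multiply by 8: 2·(2E) − 4·(2E) + 8·(12 + x) = 16, i.e. 96 + 8x − 2·(36 + 6x) = 16.
Collecting terms: −4x + 24 = 16, so −4x = −8, so x = 2.
Then 2E = 36 + 6·2 = 48, so E = 24, V = 2E/4 = 12, F = 12 + 2 = 14.

2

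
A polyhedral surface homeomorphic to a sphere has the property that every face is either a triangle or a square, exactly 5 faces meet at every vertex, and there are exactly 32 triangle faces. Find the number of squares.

6

Let x be the number of squares; then F = 32 + x.
Edge–face incidences: 2E = 3·32 + 4·x = 96 + 4x.
Every vertex has degree 5, so 5V = 2E.
Euler: V − E + F = 2 ⇒ (2E)/5 − E + (32 + x) = 2.
Multiply by 10: 2·(2E) − 5·(2E) + 10·(32 + x) = 20, i.e. 320 + 10x − 3·(96 + 4x) = 20.
Collecting terms: −2x + 32 = 20, so −2x = −12, so x = 6.
Then 2E = 96 + 4·6 = 120, so E = 60, V = 2E/5 = 24, F = 32 + 6 = 38.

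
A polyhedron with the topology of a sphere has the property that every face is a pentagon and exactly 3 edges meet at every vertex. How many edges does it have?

30

Each face has 5 edges and each edge borders two faces, so 2E = 5F.
Each vertex has degree 3, so 3V = 2E and hence V = 5F/3.
Euler: V − E + F = 2 ⇒ (5F/3) − (5F/2) + F = 2.
Multiply by 6: (10 − 15 + 6)F = 12, i.e. 1F = 12.
So F = 12, E = 5·12/2 = 30, V = 5·12/3 = 20.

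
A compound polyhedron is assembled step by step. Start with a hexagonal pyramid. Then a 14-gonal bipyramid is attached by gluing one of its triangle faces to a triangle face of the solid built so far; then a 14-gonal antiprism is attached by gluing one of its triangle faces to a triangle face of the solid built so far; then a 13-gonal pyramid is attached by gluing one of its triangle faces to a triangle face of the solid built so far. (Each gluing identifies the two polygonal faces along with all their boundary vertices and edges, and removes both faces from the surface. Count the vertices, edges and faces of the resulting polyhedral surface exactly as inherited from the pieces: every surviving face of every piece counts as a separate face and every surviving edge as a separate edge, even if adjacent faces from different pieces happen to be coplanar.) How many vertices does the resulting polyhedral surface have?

56

A hexagonal pyramid: V=7, E=12, F=7.
Attach a 14-gonal bipyramid (V=16, E=42, F=28) along a 3-gon: merge 3 vertices and 3 edges, delete both glued faces → V=20, E=51, F=33.
Attach a 14-gonal antiprism (V=28, E=56, F=30) along a 3-gon: merge 3 vertices and 3 edges, delete both glued faces → V=45, E=104, F=61.
Attach a 13-gonal pyramid (V=14, E=26, F=14) along a 3-gon: merge 3 vertices and 3 edges, delete both glued faces → V=56, E=127, F=73.
Check: V − E + F = 56 − 127 + 73 = 2.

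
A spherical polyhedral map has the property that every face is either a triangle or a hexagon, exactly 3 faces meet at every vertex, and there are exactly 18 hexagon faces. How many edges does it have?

Let x be the number of triangles; then F = 18 + x.
Edge–face incidences: 2E = 6·18 + 3·x = 108 + 3x.
Every vertex has degree 3, so 3V = 2E.
Euler: V − E + F = 2 ⇒ (2E)/3 − E + (18 + x) = 2.
Multiply by 6: 2·(2E) − 3·(2E) + 6·(18 + x) = 12, i.e. 108 + 6x − (108 + 3x) = 12.
Collecting terms: 3x = 12, so x = 4.
Then 2E = 108 + 3·4 = 120, so E = 60, V = 2E/3 = 40, F = 18 + 4 = 22.

60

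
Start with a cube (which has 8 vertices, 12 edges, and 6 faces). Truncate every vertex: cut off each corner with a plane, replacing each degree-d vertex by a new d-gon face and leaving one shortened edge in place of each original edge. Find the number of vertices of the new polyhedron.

Truncation replaces each original edge-end by a new vertex, so V′ = 2E = 24.
Each original edge survives, and each old vertex of degree d contributes d new edges; summing degrees gives Σd = 2E, so E′ = E + 2E = 3E = 36.
Each original face survives and each original vertex becomes one new face: F′ = F + V = 14.

24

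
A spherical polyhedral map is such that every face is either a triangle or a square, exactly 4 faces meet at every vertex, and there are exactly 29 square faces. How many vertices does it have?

Let x be the number of triangles; then F = 29 + x.
Edge–face incidences: 2E = 4·29 + 3·x = 116 + 3x.
Every vertex has degree 4, so 4V = 2E.
Euler: V − E + F = 2 ⇒ (2E)/4 − E + (29 + x) = 2.
Multiply by 8: 2·(2E) − 4·(2E) + 8·(29 + x) = 16, i.e. 232 + 8x − 2·(116 + 3x) = 16.
Collecting terms: 2x = 16, so x = 8.
Then 2E = 116 + 3·8 = 140, so E = 70, V = 2E/4 = 35, F = 29 + 8 = 37.

35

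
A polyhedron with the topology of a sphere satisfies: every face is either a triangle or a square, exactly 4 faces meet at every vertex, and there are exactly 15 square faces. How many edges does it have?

42

Let x be the number of triangles; then F = 15 + x.
Edge–face incidences: 2E = 4·15 + 3·x = 60 + 3x.
Every vertex has degree 4, so 4V = 2E.
Euler: V − E + F = 2 ⇒ (2E)/4 − E + (15 + x) = 2.
Multiply by 8: 2·(2E) − 4·(2E) + 8·(15 + x) = 16, i.e. 120 + 8x − 2·(60 + 3x) = 16.
Collecting terms: 2x = 16, so x = 8.
Then 2E = 60 + 3·8 = 84, so E = 42, V = 2E/4 = 21, F = 15 + 8 = 23.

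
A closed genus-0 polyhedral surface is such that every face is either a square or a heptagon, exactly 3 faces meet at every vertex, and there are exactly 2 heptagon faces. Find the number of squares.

7

Let x be the number of squares; then F = 2 + x.
Edge–face incidences: 2E = 7·2 + 4·x = 14 + 4x.
Every vertex has degree 3, so 3V = 2E.
Euler: V − E + F = 2 ⇒ (2E)/3 − E + (2 + x) = 2.
Multiply by 6: 2·(2E) − 3·(2E) + 6·(2 + x) = 12, i.e. 12 + 6x − (14 + 4x) = 12.
Collecting terms: 2x − 2 = 12, so 2x = 14, so x = 7.
Then 2E = 14 + 4·7 = 42, so E = 21, V = 2E/3 = 14, F = 2 + 7 = 9.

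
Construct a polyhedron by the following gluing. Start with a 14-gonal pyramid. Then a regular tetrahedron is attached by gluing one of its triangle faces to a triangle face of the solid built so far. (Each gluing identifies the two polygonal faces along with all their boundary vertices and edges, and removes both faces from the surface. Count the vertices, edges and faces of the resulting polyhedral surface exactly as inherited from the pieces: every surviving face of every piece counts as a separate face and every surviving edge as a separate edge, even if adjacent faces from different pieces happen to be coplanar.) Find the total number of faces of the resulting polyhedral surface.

17

A 14-gonal pyramid: V=15, E=28, F=15.
Attach a regular tetrahedron (V=4, E=6, F=4) along a 3-gon: merge 3 vertices and 3 edges, delete both glued faces → V=16, E=31, F=17.
Check: V − E + F = 16 − 31 + 17 = 2.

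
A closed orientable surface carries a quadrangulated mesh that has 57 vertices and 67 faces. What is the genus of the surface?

6

Every face is a square, so 2E = 4·67 = 268, giving E = 134.
χ = V − E + F = 57 − 134 + 67 = -10.
For a closed orientable surface χ = 2 − 2g, so g = (2 − (-10))/2 = 6.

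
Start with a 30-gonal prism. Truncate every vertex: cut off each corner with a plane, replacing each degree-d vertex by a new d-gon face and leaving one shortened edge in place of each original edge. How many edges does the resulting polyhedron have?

The base solid has V = 60, E = 90, F = 32.
Truncation replaces each original edge-end by a new vertex, so V′ = 2E = 180.
Each original edge survives, and each old vertex of degree d contributes d new edges; summing degrees gives Σd = 2E, so E′ = E + 2E = 3E = 270.
Each original face survives and each original vertex becomes one new face: F′ = F + V = 92.

270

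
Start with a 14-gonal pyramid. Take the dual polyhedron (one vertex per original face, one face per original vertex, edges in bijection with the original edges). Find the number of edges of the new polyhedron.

28

The base solid has V = 15, E = 28, F = 15.
The dual swaps V and F and preserves E: V′ = F = 15, E′ = E = 28, F′ = V = 15.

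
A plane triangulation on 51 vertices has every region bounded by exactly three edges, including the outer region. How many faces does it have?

98

In a plane triangulation 3F = 2E and V − E + F = 2, so F = 2V − 4 = 2·51 − 4 = 98.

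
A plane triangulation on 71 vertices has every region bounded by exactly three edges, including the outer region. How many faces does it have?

In a plane triangulation 3F = 2E and V − E + F = 2, so F = 2V − 4 = 2·71 − 4 = 138.

138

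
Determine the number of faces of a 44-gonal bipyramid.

88

A bipyramid over an n-gon has 2n triangular faces and n + 2 vertices: V = 44 + 2 = 46, E = 3·44 = 132, F = 2·44 = 88.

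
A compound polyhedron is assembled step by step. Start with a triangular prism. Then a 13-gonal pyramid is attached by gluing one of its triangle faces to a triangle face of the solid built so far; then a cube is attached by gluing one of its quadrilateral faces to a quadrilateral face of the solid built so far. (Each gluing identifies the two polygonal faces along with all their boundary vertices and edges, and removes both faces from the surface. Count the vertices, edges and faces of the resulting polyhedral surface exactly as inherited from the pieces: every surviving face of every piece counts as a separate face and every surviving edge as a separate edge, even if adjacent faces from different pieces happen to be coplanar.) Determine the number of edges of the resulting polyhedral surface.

A triangular prism: V=6, E=9, F=5.
Attach a 13-gonal pyramid (V=14, E=26, F=14) along a 3-gon: merge 3 vertices and 3 edges, delete both glued faces → V=17, E=32, F=17.
Attach a cube (V=8, E=12, F=6) along a 4-gon: merge 4 vertices and 4 edges, delete both glued faces → V=21, E=40, F=21.
Check: V − E + F = 21 − 40 + 21 = 2.

40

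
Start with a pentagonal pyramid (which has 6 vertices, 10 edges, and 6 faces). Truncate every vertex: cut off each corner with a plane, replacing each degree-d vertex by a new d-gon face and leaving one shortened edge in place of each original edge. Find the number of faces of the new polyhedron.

12

Truncation replaces each original edge-end by a new vertex, so V′ = 2E = 20.
Each original edge survives, and each old vertex of degree d contributes d new edges; summing degrees gives Σd = 2E, so E′ = E + 2E = 3E = 30.
Each original face survives and each original vertex becomes one new face: F′ = F + V = 12.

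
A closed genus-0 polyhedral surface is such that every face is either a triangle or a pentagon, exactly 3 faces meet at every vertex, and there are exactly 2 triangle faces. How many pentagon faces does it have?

6

Let x be the number of pentagons; then F = 2 + x.
Edge–face incidences: 2E = 3·2 + 5·x = 6 + 5x.
Every vertex has degree 3, so 3V = 2E.
Euler: V − E + F = 2 ⇒ (2E)/3 − E + (2 + x) = 2.
Multiply by 6: 2·(2E) − 3·(2E) + 6·(2 + x) = 12, i.e. 12 + 6x − (6 + 5x) = 12.
Collecting terms: x + 6 = 12, so x = 6.
Then 2E = 6 + 5·6 = 36, so E = 18, V = 2E/3 = 12, F = 2 + 6 = 8.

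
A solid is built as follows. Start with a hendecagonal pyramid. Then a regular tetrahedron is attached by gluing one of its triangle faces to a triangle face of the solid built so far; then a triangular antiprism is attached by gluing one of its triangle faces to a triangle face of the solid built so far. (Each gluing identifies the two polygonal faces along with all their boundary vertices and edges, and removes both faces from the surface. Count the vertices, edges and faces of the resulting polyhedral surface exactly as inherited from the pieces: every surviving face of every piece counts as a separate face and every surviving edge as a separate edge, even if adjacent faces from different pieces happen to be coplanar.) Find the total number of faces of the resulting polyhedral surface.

A hendecagonal pyramid: V=12, E=22, F=12.
Attach a regular tetrahedron (V=4, E=6, F=4) along a 3-gon: merge 3 vertices and 3 edges, delete both glued faces → V=13, E=25, F=14.
Attach a triangular antiprism (V=6, E=12, F=8) along a 3-gon: merge 3 vertices and 3 edges, delete both glued faces → V=16, E=34, F=20.
Check: V − E + F = 16 − 34 + 20 = 2.

20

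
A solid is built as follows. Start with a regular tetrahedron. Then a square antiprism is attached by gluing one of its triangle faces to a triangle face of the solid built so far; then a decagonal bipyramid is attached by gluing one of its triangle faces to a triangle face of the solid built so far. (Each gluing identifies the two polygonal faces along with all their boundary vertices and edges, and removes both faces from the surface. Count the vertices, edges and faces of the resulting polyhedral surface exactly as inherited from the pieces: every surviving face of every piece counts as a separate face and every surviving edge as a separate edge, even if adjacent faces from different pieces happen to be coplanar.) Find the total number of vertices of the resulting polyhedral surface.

A regular tetrahedron: V=4, E=6, F=4.
Attach a square antiprism (V=8, E=16, F=10) along a 3-gon: merge 3 vertices and 3 edges, delete both glued faces → V=9, E=19, F=12.
Attach a decagonal bipyramid (V=12, E=30, F=20) along a 3-gon: merge 3 vertices and 3 edges, delete both glued faces → V=18, E=46, F=30.
Check: V − E + F = 18 − 46 + 30 = 2.

18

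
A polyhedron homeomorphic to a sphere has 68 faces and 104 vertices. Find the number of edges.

170

Here V − E + F = 2.
E = V + F − (2) = 104 + 68 − (2) = 170.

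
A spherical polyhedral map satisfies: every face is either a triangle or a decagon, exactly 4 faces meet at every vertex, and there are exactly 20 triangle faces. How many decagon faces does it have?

Let x be the number of decagons; then F = 20 + x.
Edge–face incidences: 2E = 3·20 + 10·x = 60 + 10x.
Every vertex has degree 4, so 4V = 2E.
Euler: V − E + F = 2 ⇒ (2E)/4 − E + (20 + x) = 2.
Multiply by 8: 2·(2E) − 4·(2E) + 8·(20 + x) = 16, i.e. 160 + 8x − 2·(60 + 10x) = 16.
Collecting terms: −12x + 40 = 16, so −12x = −24, so x = 2.
Then 2E = 60 + 10·2 = 80, so E = 40, V = 2E/4 = 20, F = 20 + 2 = 22.

2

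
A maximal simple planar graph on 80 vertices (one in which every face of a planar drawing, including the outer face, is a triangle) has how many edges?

In a plane triangulation 3F = 2E and V − E + F = 2, so E = 3V − 6 = 3·80 − 6 = 234.

234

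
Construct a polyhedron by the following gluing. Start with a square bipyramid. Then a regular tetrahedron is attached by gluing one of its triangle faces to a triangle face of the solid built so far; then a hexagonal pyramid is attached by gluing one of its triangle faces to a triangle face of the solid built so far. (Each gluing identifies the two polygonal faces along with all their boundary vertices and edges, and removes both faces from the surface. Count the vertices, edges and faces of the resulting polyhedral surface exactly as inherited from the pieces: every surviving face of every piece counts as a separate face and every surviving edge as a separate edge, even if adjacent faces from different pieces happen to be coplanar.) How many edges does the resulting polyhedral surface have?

A square bipyramid: V=6, E=12, F=8.
Attach a regular tetrahedron (V=4, E=6, F=4) along a 3-gon: merge 3 vertices and 3 edges, delete both glued faces → V=7, E=15, F=10.
Attach a hexagonal pyramid (V=7, E=12, F=7) along a 3-gon: merge 3 vertices and 3 edges, delete both glued faces → V=11, E=24, F=15.
Check: V − E + F = 11 − 24 + 15 = 2.

24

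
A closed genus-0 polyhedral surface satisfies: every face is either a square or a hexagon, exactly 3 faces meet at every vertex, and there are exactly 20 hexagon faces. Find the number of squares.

6

Let x be the number of squares; then F = 20 + x.
Edge–face incidences: 2E = 6·20 + 4·x = 120 + 4x.
Every vertex has degree 3, so 3V = 2E.
Euler: V − E + F = 2 ⇒ (2E)/3 − E + (20 + x) = 2.
Multiply by 6: 2·(2E) − 3·(2E) + 6·(20 + x) = 12, i.e. 120 + 6x − (120 + 4x) = 12.
Collecting terms: 2x = 12, so x = 6.
Then 2E = 120 + 4·6 = 144, so E = 72, V = 2E/3 = 48, F = 20 + 6 = 26.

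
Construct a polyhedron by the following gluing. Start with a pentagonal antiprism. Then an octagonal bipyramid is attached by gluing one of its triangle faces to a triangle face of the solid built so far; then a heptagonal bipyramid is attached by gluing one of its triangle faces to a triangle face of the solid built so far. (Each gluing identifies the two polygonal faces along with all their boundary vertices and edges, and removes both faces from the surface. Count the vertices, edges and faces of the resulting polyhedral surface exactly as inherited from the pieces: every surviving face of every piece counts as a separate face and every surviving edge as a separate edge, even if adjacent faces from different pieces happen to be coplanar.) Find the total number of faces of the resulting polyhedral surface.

38

A pentagonal antiprism: V=10, E=20, F=12.
Attach an octagonal bipyramid (V=10, E=24, F=16) along a 3-gon: merge 3 vertices and 3 edges, delete both glued faces → V=17, E=41, F=26.
Attach a heptagonal bipyramid (V=9, E=21, F=14) along a 3-gon: merge 3 vertices and 3 edges, delete both glued faces → V=23, E=59, F=38.
Check: V − E + F = 23 − 59 + 38 = 2.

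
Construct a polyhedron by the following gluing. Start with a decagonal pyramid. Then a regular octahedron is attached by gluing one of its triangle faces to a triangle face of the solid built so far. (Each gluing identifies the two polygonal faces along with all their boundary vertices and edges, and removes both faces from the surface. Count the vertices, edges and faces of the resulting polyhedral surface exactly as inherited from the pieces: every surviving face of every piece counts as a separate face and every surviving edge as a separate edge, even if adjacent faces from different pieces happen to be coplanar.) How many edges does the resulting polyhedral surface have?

29

A decagonal pyramid: V=11, E=20, F=11.
Attach a regular octahedron (V=6, E=12, F=8) along a 3-gon: merge 3 vertices and 3 edges, delete both glued faces → V=14, E=29, F=17.
Check: V − E + F = 14 − 29 + 17 = 2.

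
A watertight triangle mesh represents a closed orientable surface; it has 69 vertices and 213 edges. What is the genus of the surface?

Every face is a triangle and each edge borders two faces, so 3F = 2·213, giving F = 142.
χ = V − E + F = 69 − 213 + 142 = -2.
For a closed orientable surface χ = 2 − 2g, so g = (2 − (-2))/2 = 2.

2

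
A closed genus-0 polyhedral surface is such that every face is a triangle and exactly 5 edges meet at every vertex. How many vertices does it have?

12

Each face has 3 edges and each edge borders two faces, so 2E = 3F.
Each vertex has degree 5, so 5V = 2E and hence V = 3F/5.
Euler: V − E + F = 2 ⇒ (3F/5) − (3F/2) + F = 2.
Multiply by 10: (6 − 15 + 10)F = 20, i.e. 1F = 20.
So F = 20, E = 3·20/2 = 30, V = 3·20/5 = 12.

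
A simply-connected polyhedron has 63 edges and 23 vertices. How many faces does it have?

Here V − E + F = 2.
F = 2 − V + E = 2 − 23 + 63 = 42.

42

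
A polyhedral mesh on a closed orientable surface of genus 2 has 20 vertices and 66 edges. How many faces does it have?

For a closed orientable surface of genus 2, χ = 2 − 2·2 = -2.
F = -2 − V + E = -2 − 20 + 66 = 44.

44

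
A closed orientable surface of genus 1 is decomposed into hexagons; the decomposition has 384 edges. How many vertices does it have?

χ = 2 − 2·1 = 0, and every face is a hexagon so 6F = 2E.
F = 2E/6 = 128. Then V = 0 + E − F = 0 + 384 − 128 = 256.

256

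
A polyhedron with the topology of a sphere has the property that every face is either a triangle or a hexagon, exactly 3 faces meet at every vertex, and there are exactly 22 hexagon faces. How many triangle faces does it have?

Let x be the number of triangles; then F = 22 + x.
Edge–face incidences: 2E = 6·22 + 3·x = 132 + 3x.
Every vertex has degree 3, so 3V = 2E.
Euler: V − E + F = 2 ⇒ (2E)/3 − E + (22 + x) = 2.
Multiply by 6: 2·(2E) − 3·(2E) + 6·(22 + x) = 12, i.e. 132 + 6x − (132 + 3x) = 12.
Collecting terms: 3x = 12, so x = 4.
Then 2E = 132 + 3·4 = 144, so E = 72, V = 2E/3 = 48, F = 22 + 4 = 26.

4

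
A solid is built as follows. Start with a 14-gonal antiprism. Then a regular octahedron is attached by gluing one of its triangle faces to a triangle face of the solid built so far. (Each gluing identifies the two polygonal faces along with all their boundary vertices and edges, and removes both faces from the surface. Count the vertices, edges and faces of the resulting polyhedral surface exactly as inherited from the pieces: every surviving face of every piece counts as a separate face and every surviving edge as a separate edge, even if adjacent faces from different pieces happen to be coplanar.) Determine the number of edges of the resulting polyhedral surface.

65

A 14-gonal antiprism: V=28, E=56, F=30.
Attach a regular octahedron (V=6, E=12, F=8) along a 3-gon: merge 3 vertices and 3 edges, delete both glued faces → V=31, E=65, F=36.
Check: V − E + F = 31 − 65 + 36 = 2.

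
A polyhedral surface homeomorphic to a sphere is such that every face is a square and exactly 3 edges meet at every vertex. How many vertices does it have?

8

Each face has 4 edges and each edge borders two faces, so 2E = 4F.
Each vertex has degree 3, so 3V = 2E and hence V = 4F/3.
Euler: V − E + F = 2 ⇒ (4F/3) − (4F/2) + F = 2.
Multiply by 6: (8 − 12 + 6)F = 12, i.e. 2F = 12.
So F = 6, E = 4·6/2 = 12, V = 4·6/3 = 8.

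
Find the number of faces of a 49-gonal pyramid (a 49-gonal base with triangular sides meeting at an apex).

A pyramid on an n-gon base has one n-gon and n triangles: V = 49 + 1 = 50, E = 2·49 = 98, F = 49 + 1 = 50.
Check: V − E + F = 50 − 98 + 50 = 2.

50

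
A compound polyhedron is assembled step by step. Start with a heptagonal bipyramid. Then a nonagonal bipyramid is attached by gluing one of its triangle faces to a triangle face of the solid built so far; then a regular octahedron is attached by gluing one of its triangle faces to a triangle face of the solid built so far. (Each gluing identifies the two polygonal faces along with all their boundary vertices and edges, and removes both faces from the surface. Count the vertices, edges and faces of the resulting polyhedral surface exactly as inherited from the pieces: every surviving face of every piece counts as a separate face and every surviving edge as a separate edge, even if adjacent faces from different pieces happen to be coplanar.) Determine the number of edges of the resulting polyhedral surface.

54

A heptagonal bipyramid: V=9, E=21, F=14.
Attach a nonagonal bipyramid (V=11, E=27, F=18) along a 3-gon: merge 3 vertices and 3 edges, delete both glued faces → V=17, E=45, F=30.
Attach a regular octahedron (V=6, E=12, F=8) along a 3-gon: merge 3 vertices and 3 edges, delete both glued faces → V=20, E=54, F=36.
Check: V − E + F = 20 − 54 + 36 = 2.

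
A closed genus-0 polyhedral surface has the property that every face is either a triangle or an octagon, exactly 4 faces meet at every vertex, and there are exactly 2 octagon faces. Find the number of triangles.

16

Let x be the number of triangles; then F = 2 + x.
Edge–face incidences: 2E = 8·2 + 3·x = 16 + 3x.
Every vertex has degree 4, so 4V = 2E.
Euler: V − E + F = 2 ⇒ (2E)/4 − E + (2 + x) = 2.
Multiply by 8: 2·(2E) − 4·(2E) + 8·(2 + x) = 16, i.e. 16 + 8x − 2·(16 + 3x) = 16.
Collecting terms: 2x − 16 = 16, so 2x = 32, so x = 16.
Then 2E = 16 + 3·16 = 64, so E = 32, V = 2E/4 = 16, F = 2 + 16 = 18.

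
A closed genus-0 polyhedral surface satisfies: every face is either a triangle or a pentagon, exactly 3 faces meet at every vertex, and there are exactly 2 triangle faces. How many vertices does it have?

Let x be the number of pentagons; then F = 2 + x.
Edge–face incidences: 2E = 3·2 + 5·x = 6 + 5x.
Every vertex has degree 3, so 3V = 2E.
Euler: V − E + F = 2 ⇒ (2E)/3 − E + (2 + x) = 2.
Multiply by 6: 2·(2E) − 3·(2E) + 6·(2 + x) = 12, i.e. 12 + 6x − (6 + 5x) = 12.
Collecting terms: x + 6 = 12, so x = 6.
Then 2E = 6 + 5·6 = 36, so E = 18, V = 2E/3 = 12, F = 2 + 6 = 8.

12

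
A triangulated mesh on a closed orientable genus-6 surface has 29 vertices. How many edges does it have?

117

χ = 2 − 2·6 = -10, and every face is a triangle so 3F = 2E.
V − E + F = -10 with E = 3F/2 gives 29 − (3/2 − 1)·F = -10, so F = 78 and E = 117.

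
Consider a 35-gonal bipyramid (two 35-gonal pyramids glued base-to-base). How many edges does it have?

105

A bipyramid over an n-gon has 2n triangular faces and n + 2 vertices: V = 35 + 2 = 37, E = 3·35 = 105, F = 2·35 = 70.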